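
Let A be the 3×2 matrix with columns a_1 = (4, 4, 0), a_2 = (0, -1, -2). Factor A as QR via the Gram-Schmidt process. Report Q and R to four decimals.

Q = [[0.7071, 0.2357], [0.7071, -0.2357], [0.0000, -0.9428]], R = [[5.6569, -0.7071], [0.0000, 2.1213]]

a_1 = (4, 4, 0); ‖a_1‖ = 5.6569, so q_1 = (0.7071, 0.7071, 0.0000).
q_1·a_2 = 0.7071·0 + 0.7071·(-1) + 0.0000·(-2) = -0.7071.
u_2 = a_2 + 0.7071·q_1 = (0.5000, -0.5000, -2.0000).
‖u_2‖ = 2.1213, so q_2 = (0.2357, -0.2357, -0.9428).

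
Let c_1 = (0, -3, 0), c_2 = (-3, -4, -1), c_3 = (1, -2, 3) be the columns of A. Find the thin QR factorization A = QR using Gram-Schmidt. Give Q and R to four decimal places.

c_1 = (0, -3, 0); ‖c_1‖ = 3.0000, so e_1 = (0.0000, -1.0000, 0.0000).
e_1·c_2 = 0.0000·(-3) + (-1.0000)·(-4) + 0.0000·(-1) = 4.0000.
u_2 = c_2 − 4.0000·e_1 = (-3.0000, 0.0000, -1.0000).
‖u_2‖ = 3.1623, so e_2 = (-0.9487, 0.0000, -0.3162).
e_1·c_3 = 0.0000·1 + (-1.0000)·(-2) + 0.0000·3 = 2.0000; e_2·c_3 = (-0.9487)·1 + 0.0000·(-2) + (-0.3162)·3 = -1.8974.
u_3 = c_3 − 2.0000·e_1 + 1.8974·e_2 = (-0.8000, 0.0000, 2.4000).
‖u_3‖ = 2.5298, so e_3 = (-0.3162, 0.0000, 0.9487).

Q = [[0.0000, -0.9487, -0.3162], [-1.0000, 0.0000, 0.0000], [0.0000, -0.3162, 0.9487]], R = [[3.0000, 4.0000, 2.0000], [0.0000, 3.1623, -1.8974], [0.0000, 0.0000, 2.5298]]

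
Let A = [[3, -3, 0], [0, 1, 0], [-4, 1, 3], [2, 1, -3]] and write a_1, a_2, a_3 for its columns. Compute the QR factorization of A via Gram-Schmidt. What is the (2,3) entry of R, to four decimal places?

r_{23} = -2.4404

a_1 = (3, 0, -4, 2); ‖a_1‖ = 5.3852, so q_1 = (0.5571, 0.0000, -0.7428, 0.3714).
q_1·a_2 = 0.5571·(-3) + 0.0000·1 + (-0.7428)·1 + 0.3714·1 = -2.0426.
u_2 = a_2 + 2.0426·q_1 = (-1.8621, 1.0000, -0.5172, 1.7586).
‖u_2‖ = 2.7978, so q_2 = (-0.6656, 0.3574, -0.1849, 0.6286).
r_{23} = q_2·a_3 = -2.4404.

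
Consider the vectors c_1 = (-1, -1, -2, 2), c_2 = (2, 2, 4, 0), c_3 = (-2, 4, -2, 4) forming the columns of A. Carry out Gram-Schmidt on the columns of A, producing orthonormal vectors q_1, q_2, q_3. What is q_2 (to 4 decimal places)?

c_1 = (-1, -1, -2, 2); ‖c_1‖ = 3.1623, so q_1 = (-0.3162, -0.3162, -0.6325, 0.6325).
q_1·c_2 = (-0.3162)·2 + (-0.3162)·2 + (-0.6325)·4 + 0.6325·0 = -3.7947.
u_2 = c_2 + 3.7947·q_1 = (0.8000, 0.8000, 1.6000, 2.4000).
‖u_2‖ = 3.0984, so q_2 = (0.2582, 0.2582, 0.5164, 0.7746).

q_2 = (0.2582, 0.2582, 0.5164, 0.7746)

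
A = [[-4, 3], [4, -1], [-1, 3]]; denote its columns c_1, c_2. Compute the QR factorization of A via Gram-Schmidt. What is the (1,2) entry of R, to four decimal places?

q_1 = c_1/‖c_1‖ = (-4, 4, -1)/5.7446 = (-0.6963, 0.6963, -0.1741).
r_{12} = q_1·c_2 = -3.3075.

r_{12} = -3.3075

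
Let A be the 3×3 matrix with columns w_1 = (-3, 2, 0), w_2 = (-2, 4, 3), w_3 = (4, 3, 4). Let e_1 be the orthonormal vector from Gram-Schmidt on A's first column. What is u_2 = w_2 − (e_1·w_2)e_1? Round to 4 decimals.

u_2 = (1.2308, 1.8462, 3.0000)

w_1 = (-3, 2, 0); ‖w_1‖ = 3.6056, so e_1 = (-0.8321, 0.5547, 0.0000).
e_1·w_2 = (-0.8321)·(-2) + 0.5547·4 + 0.0000·3 = 3.8829.
u_2 = w_2 − 3.8829·e_1 = (1.2308, 1.8462, 3.0000).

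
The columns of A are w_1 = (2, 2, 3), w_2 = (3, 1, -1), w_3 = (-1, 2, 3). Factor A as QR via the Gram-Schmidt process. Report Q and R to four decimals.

w_1 = (2, 2, 3); ‖w_1‖ = 4.1231, so e_1 = (0.4851, 0.4851, 0.7276).
e_1·w_2 = 0.4851·3 + 0.4851·1 + 0.7276·(-1) = 1.2127.
u_2 = w_2 − 1.2127·e_1 = (2.4118, 0.4118, -1.8824).
‖u_2‖ = 3.0870, so e_2 = (0.7813, 0.1334, -0.6098).
e_1·w_3 = 0.4851·(-1) + 0.4851·2 + 0.7276·3 = 2.6679; e_2·w_3 = 0.7813·(-1) + 0.1334·2 + (-0.6098)·3 = -2.3438.
u_3 = w_3 − 2.6679·e_1 + 2.3438·e_2 = (-0.4630, 1.0185, -0.3704).
‖u_3‖ = 1.1785, so e_3 = (-0.3928, 0.8642, -0.3143).

Q = [[0.4851, 0.7813, -0.3928], [0.4851, 0.1334, 0.8642], [0.7276, -0.6098, -0.3143]], R = [[4.1231, 1.2127, 2.6679], [0.0000, 3.0870, -2.3438], [0.0000, 0.0000, 1.1785]]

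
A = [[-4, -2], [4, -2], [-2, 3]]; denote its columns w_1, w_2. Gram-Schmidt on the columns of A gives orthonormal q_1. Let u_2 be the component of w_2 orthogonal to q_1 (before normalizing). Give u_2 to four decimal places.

q_1 = w_1/‖w_1‖ = (-4, 4, -2)/6.0000 = (-0.6667, 0.6667, -0.3333).
r_{12} = q_1·w_2 = -1.0000.
u_2 = w_2 + 1.0000·q_1 = (-2.6667, -1.3333, 2.6667).

u_2 = (-2.6667, -1.3333, 2.6667)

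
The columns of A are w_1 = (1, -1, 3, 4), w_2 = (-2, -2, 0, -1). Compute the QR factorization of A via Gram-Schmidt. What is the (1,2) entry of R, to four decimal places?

r_{12} = -0.7698

q_1 = w_1/‖w_1‖ = (1, -1, 3, 4)/5.1962 = (0.1925, -0.1925, 0.5774, 0.7698).
r_{12} = q_1·w_2 = -0.7698.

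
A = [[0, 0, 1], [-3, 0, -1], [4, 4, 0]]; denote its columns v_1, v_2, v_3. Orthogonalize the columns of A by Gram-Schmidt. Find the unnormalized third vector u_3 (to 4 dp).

e_1 = v_1/‖v_1‖ = (0, -3, 4)/5.0000 = (0.0000, -0.6000, 0.8000).
r_{12} = e_1·v_2 = 3.2000.
u_2 = v_2 − 3.2000·e_1 = (0.0000, 1.9200, 1.4400).
‖u_2‖ = 2.4000, so e_2 = (0.0000, 0.8000, 0.6000).
r_{13} = e_1·v_3 = 0.6000; r_{23} = e_2·v_3 = -0.8000.
u_3 = v_3 − 0.6000·e_1 + 0.8000·e_2 = (1.0000, 0.0000, 0.0000).

u_3 = (1.0000, 0.0000, 0.0000)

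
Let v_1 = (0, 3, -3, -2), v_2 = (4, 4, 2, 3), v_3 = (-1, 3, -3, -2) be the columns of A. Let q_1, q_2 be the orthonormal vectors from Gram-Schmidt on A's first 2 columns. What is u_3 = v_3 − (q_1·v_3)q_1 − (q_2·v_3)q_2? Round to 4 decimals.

u_3 = (-0.6444, 0.3556, 0.1778, 0.2667)

q_1 = v_1/‖v_1‖ = (0, 3, -3, -2)/4.6904 = (0.0000, 0.6396, -0.6396, -0.4264).
r_{12} = q_1·v_2 = 0.0000.
u_2 = v_2 − 0.0000·q_1 = (4.0000, 4.0000, 2.0000, 3.0000).
‖u_2‖ = 6.7082, so q_2 = (0.5963, 0.5963, 0.2981, 0.4472).
r_{13} = q_1·v_3 = 4.6904; r_{23} = q_2·v_3 = -0.5963.
u_3 = v_3 − 4.6904·q_1 + 0.5963·q_2 = (-0.6444, 0.3556, 0.1778, 0.2667).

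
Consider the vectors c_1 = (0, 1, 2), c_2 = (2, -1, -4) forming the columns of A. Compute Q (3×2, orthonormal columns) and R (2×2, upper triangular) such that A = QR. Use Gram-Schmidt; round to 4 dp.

Q = [[0.0000, 0.9129], [0.4472, 0.3651], [0.8944, -0.1826]], R = [[2.2361, -4.0249], [0.0000, 2.1909]]

c_1 = (0, 1, 2); ‖c_1‖ = 2.2361, so q_1 = (0.0000, 0.4472, 0.8944).
q_1·c_2 = 0.0000·2 + 0.4472·(-1) + 0.8944·(-4) = -4.0249.
u_2 = c_2 + 4.0249·q_1 = (2.0000, 0.8000, -0.4000).
‖u_2‖ = 2.1909, so q_2 = (0.9129, 0.3651, -0.1826).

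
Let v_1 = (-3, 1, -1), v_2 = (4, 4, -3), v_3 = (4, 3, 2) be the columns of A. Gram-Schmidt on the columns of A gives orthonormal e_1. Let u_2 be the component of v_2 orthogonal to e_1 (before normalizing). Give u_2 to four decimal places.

u_2 = (2.6364, 4.4545, -3.4545)

v_1 = (-3, 1, -1); ‖v_1‖ = 3.3166, so e_1 = (-0.9045, 0.3015, -0.3015).
e_1·v_2 = (-0.9045)·4 + 0.3015·4 + (-0.3015)·(-3) = -1.5076.
u_2 = v_2 + 1.5076·e_1 = (2.6364, 4.4545, -3.4545).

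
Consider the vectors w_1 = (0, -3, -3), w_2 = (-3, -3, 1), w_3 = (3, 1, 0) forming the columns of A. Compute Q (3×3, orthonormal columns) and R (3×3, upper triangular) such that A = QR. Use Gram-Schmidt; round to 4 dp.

e_1 = w_1/‖w_1‖ = (0, -3, -3)/4.2426 = (0.0000, -0.7071, -0.7071).
r_{12} = e_1·w_2 = 1.4142.
u_2 = w_2 − 1.4142·e_1 = (-3.0000, -2.0000, 2.0000).
‖u_2‖ = 4.1231, so e_2 = (-0.7276, -0.4851, 0.4851).
r_{13} = e_1·w_3 = -0.7071; r_{23} = e_2·w_3 = -2.6679.
u_3 = w_3 + 0.7071·e_1 + 2.6679·e_2 = (1.0588, -0.7941, 0.7941).
‖u_3‖ = 1.5435, so e_3 = (0.6860, -0.5145, 0.5145).

Q = [[0.0000, -0.7276, 0.6860], [-0.7071, -0.4851, -0.5145], [-0.7071, 0.4851, 0.5145]], R = [[4.2426, 1.4142, -0.7071], [0.0000, 4.1231, -2.6679], [0.0000, 0.0000, 1.5435]]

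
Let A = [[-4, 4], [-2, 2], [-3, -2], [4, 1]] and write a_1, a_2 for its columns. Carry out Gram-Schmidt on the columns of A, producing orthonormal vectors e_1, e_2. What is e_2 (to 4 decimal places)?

a_1 = (-4, -2, -3, 4); ‖a_1‖ = 6.7082, so e_1 = (-0.5963, -0.2981, -0.4472, 0.5963).
e_1·a_2 = (-0.5963)·4 + (-0.2981)·2 + (-0.4472)·(-2) + 0.5963·1 = -1.4907.
u_2 = a_2 + 1.4907·e_1 = (3.1111, 1.5556, -2.6667, 1.8889).
‖u_2‖ = 4.7726, so e_2 = (0.6519, 0.3259, -0.5587, 0.3958).

e_2 = (0.6519, 0.3259, -0.5587, 0.3958)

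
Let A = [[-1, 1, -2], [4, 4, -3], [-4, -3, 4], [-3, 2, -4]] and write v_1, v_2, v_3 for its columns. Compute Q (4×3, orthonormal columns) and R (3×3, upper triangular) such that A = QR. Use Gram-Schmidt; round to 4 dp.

Q = [[-0.1543, 0.3397, -0.1493], [0.6172, 0.4529, 0.6421], [-0.6172, -0.2265, 0.7466], [-0.4629, 0.7926, -0.0896]], R = [[6.4807, 3.2404, -2.1602], [0.0000, 4.4159, -6.1143], [0.0000, 0.0000, 1.7172]]

v_1 = (-1, 4, -4, -3); ‖v_1‖ = 6.4807, so e_1 = (-0.1543, 0.6172, -0.6172, -0.4629).
e_1·v_2 = (-0.1543)·1 + 0.6172·4 + (-0.6172)·(-3) + (-0.4629)·2 = 3.2404.
u_2 = v_2 − 3.2404·e_1 = (1.5000, 2.0000, -1.0000, 3.5000).
‖u_2‖ = 4.4159, so e_2 = (0.3397, 0.4529, -0.2265, 0.7926).
e_1·v_3 = (-0.1543)·(-2) + 0.6172·(-3) + (-0.6172)·4 + (-0.4629)·(-4) = -2.1602; e_2·v_3 = 0.3397·(-2) + 0.4529·(-3) + (-0.2265)·4 + 0.7926·(-4) = -6.1143.
u_3 = v_3 + 2.1602·e_1 + 6.1143·e_2 = (-0.2564, 1.1026, 1.2821, -0.1538).
‖u_3‖ = 1.7172, so e_3 = (-0.1493, 0.6421, 0.7466, -0.0896).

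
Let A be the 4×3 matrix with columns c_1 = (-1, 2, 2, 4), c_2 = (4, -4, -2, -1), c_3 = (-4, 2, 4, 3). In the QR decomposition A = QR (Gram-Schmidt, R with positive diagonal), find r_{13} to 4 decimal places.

c_1 = (-1, 2, 2, 4); ‖c_1‖ = 5.0000, so e_1 = (-0.2000, 0.4000, 0.4000, 0.8000).
r_{13} = e_1·c_3 = 5.6000.

r_{13} = 5.6000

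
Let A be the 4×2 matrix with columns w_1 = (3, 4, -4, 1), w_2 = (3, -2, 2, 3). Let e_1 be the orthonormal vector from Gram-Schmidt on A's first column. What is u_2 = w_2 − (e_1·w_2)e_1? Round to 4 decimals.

u_2 = (3.2857, -1.6190, 1.6190, 3.0952)

e_1 = w_1/‖w_1‖ = (3, 4, -4, 1)/6.4807 = (0.4629, 0.6172, -0.6172, 0.1543).
r_{12} = e_1·w_2 = -0.6172.
u_2 = w_2 + 0.6172·e_1 = (3.2857, -1.6190, 1.6190, 3.0952).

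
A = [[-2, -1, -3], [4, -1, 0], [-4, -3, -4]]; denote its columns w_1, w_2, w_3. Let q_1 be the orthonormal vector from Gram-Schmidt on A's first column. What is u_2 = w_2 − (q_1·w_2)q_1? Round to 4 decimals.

q_1 = w_1/‖w_1‖ = (-2, 4, -4)/6.0000 = (-0.3333, 0.6667, -0.6667).
r_{12} = q_1·w_2 = 1.6667.
u_2 = w_2 − 1.6667·q_1 = (-0.4444, -2.1111, -1.8889).

u_2 = (-0.4444, -2.1111, -1.8889)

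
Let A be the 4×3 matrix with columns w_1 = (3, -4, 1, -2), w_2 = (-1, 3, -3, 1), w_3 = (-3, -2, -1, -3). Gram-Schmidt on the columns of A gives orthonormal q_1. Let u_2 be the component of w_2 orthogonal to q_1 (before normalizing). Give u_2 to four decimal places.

w_1 = (3, -4, 1, -2); ‖w_1‖ = 5.4772, so q_1 = (0.5477, -0.7303, 0.1826, -0.3651).
q_1·w_2 = 0.5477·(-1) + (-0.7303)·3 + 0.1826·(-3) + (-0.3651)·1 = -3.6515.
u_2 = w_2 + 3.6515·q_1 = (1.0000, 0.3333, -2.3333, -0.3333).

u_2 = (1.0000, 0.3333, -2.3333, -0.3333)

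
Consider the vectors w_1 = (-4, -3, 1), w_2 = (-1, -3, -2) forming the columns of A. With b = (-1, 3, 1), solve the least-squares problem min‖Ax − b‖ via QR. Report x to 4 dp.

x = (0.2222, -0.8889)

e_1 = w_1/‖w_1‖ = (-4, -3, 1)/5.0990 = (-0.7845, -0.5883, 0.1961).
r_{12} = e_1·w_2 = 2.1573.
u_2 = w_2 − 2.1573·e_1 = (0.6923, -1.7308, -2.4231).
‖u_2‖ = 3.0571, so e_2 = (0.2265, -0.5661, -0.7926).
Qᵀb = (-0.7845, -2.7175).
Back-substitute: x_2 = -2.7175/3.0571 = -0.8889.
x_1 = (-0.7845 − 2.1573·(-0.8889))/5.0990 = 0.2222.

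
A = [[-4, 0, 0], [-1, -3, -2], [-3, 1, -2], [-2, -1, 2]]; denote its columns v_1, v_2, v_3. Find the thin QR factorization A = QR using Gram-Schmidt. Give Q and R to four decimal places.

e_1 = v_1/‖v_1‖ = (-4, -1, -3, -2)/5.4772 = (-0.7303, -0.1826, -0.5477, -0.3651).
r_{12} = e_1·v_2 = 0.3651.
u_2 = v_2 − 0.3651·e_1 = (0.2667, -2.9333, 1.2000, -0.8667).
‖u_2‖ = 3.2965, so e_2 = (0.0809, -0.8898, 0.3640, -0.2629).
r_{13} = e_1·v_3 = 0.7303; r_{23} = e_2·v_3 = 0.5258.
u_3 = v_3 − 0.7303·e_1 − 0.5258·e_2 = (0.4908, -1.3988, -1.7914, 2.4049).
‖u_3‖ = 3.3452, so e_3 = (0.1467, -0.4181, -0.5355, 0.7189).

Q = [[-0.7303, 0.0809, 0.1467], [-0.1826, -0.8898, -0.4181], [-0.5477, 0.3640, -0.5355], [-0.3651, -0.2629, 0.7189]], R = [[5.4772, 0.3651, 0.7303], [0.0000, 3.2965, 0.5258], [0.0000, 0.0000, 3.3452]]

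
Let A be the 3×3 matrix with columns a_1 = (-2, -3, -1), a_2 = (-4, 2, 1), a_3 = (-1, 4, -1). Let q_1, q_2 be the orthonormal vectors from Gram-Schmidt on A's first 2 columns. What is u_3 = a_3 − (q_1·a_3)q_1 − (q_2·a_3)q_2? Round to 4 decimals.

u_3 = (-0.1399, 0.8396, -2.2389)

a_1 = (-2, -3, -1); ‖a_1‖ = 3.7417, so q_1 = (-0.5345, -0.8018, -0.2673).
q_1·a_2 = (-0.5345)·(-4) + (-0.8018)·2 + (-0.2673)·1 = 0.2673.
u_2 = a_2 − 0.2673·q_1 = (-3.8571, 2.2143, 1.0714).
‖u_2‖ = 4.5748, so q_2 = (-0.8431, 0.4840, 0.2342).
q_1·a_3 = (-0.5345)·(-1) + (-0.8018)·4 + (-0.2673)·(-1) = -2.4054; q_2·a_3 = (-0.8431)·(-1) + 0.4840·4 + 0.2342·(-1) = 2.5450.
u_3 = a_3 + 2.4054·q_1 − 2.5450·q_2 = (-0.1399, 0.8396, -2.2389).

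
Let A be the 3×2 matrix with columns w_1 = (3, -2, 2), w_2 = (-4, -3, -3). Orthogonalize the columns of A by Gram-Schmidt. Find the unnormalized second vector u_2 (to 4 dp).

u_2 = (-1.8824, -4.4118, -1.5882)

w_1 = (3, -2, 2); ‖w_1‖ = 4.1231, so q_1 = (0.7276, -0.4851, 0.4851).
q_1·w_2 = 0.7276·(-4) + (-0.4851)·(-3) + 0.4851·(-3) = -2.9104.
u_2 = w_2 + 2.9104·q_1 = (-1.8824, -4.4118, -1.5882).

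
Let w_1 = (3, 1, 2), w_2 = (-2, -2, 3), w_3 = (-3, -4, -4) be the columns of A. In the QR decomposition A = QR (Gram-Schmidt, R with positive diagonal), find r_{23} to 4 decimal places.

r_{23} = -0.2446

w_1 = (3, 1, 2); ‖w_1‖ = 3.7417, so q_1 = (0.8018, 0.2673, 0.5345).
q_1·w_2 = 0.8018·(-2) + 0.2673·(-2) + 0.5345·3 = -0.5345.
u_2 = w_2 + 0.5345·q_1 = (-1.5714, -1.8571, 3.2857).
‖u_2‖ = 4.0883, so q_2 = (-0.3844, -0.4543, 0.8037).
r_{23} = q_2·w_3 = -0.2446.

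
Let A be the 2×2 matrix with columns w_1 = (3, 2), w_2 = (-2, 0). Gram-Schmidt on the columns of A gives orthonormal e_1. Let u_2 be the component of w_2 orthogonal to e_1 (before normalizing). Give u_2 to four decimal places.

u_2 = (-0.6154, 0.9231)

w_1 = (3, 2); ‖w_1‖ = 3.6056, so e_1 = (0.8321, 0.5547).
e_1·w_2 = 0.8321·(-2) + 0.5547·0 = -1.6641.
u_2 = w_2 + 1.6641·e_1 = (-0.6154, 0.9231).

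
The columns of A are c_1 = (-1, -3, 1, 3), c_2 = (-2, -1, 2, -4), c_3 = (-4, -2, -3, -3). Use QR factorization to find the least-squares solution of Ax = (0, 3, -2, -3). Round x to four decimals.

q_1 = c_1/‖c_1‖ = (-1, -3, 1, 3)/4.4721 = (-0.2236, -0.6708, 0.2236, 0.6708).
r_{12} = q_1·c_2 = -1.1180.
u_2 = c_2 + 1.1180·q_1 = (-2.2500, -1.7500, 2.2500, -3.2500).
‖u_2‖ = 4.8734, so q_2 = (-0.4617, -0.3591, 0.4617, -0.6669).
r_{13} = q_1·c_3 = -0.4472; r_{23} = q_2·c_3 = 3.1805.
u_3 = c_3 + 0.4472·q_1 − 3.1805·q_2 = (-2.6316, -1.1579, -4.3684, -0.5789).
‖u_3‖ = 5.2616, so q_3 = (-0.5002, -0.2201, -0.8302, -0.1100).
Qᵀb = (-4.4721, 0.0000, 1.3304).
Back-substitute: x_3 = 1.3304/5.2616 = 0.2529.
x_2 = (0.0000 − 3.1805·0.2529)/4.8734 = -0.1650.
x_1 = (-4.4721 + 1.1180·(-0.1650) + 0.4472·0.2529)/4.4721 = -1.0160.

x = (-1.0160, -0.1650, 0.2529)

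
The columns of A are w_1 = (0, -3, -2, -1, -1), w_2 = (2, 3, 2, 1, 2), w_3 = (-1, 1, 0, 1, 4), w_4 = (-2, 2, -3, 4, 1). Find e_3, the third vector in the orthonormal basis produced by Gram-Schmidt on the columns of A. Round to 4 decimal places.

e_3 = (-0.4217, -0.1430, -0.2716, 0.1287, 0.8434)

w_1 = (0, -3, -2, -1, -1); ‖w_1‖ = 3.8730, so e_1 = (0.0000, -0.7746, -0.5164, -0.2582, -0.2582).
e_1·w_2 = 0.0000·2 + (-0.7746)·3 + (-0.5164)·2 + (-0.2582)·1 + (-0.2582)·2 = -4.1312.
u_2 = w_2 + 4.1312·e_1 = (2.0000, -0.2000, -0.1333, -0.0667, 0.9333).
‖u_2‖ = 2.2211, so e_2 = (0.9005, -0.0900, -0.0600, -0.0300, 0.4202).
e_1·w_3 = 0.0000·(-1) + (-0.7746)·1 + (-0.5164)·0 + (-0.2582)·1 + (-0.2582)·4 = -2.0656; e_2·w_3 = 0.9005·(-1) + (-0.0900)·1 + (-0.0600)·0 + (-0.0300)·1 + 0.4202·4 = 0.6603.
u_3 = w_3 + 2.0656·e_1 − 0.6603·e_2 = (-1.5946, -0.5405, -1.0270, 0.4865, 3.1892).
‖u_3‖ = 3.7812, so e_3 = (-0.4217, -0.1430, -0.2716, 0.1287, 0.8434).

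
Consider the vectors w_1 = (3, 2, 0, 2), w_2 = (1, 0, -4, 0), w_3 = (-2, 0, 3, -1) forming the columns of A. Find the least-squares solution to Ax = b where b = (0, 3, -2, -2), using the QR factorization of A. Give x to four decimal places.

x = (1.5581, 3.9302, 4.5349)

w_1 = (3, 2, 0, 2); ‖w_1‖ = 4.1231, so e_1 = (0.7276, 0.4851, 0.0000, 0.4851).
e_1·w_2 = 0.7276·1 + 0.4851·0 + 0.0000·(-4) + 0.4851·0 = 0.7276.
u_2 = w_2 − 0.7276·e_1 = (0.4706, -0.3529, -4.0000, -0.3529).
‖u_2‖ = 4.0584, so e_2 = (0.1160, -0.0870, -0.9856, -0.0870).
e_1·w_3 = 0.7276·(-2) + 0.4851·0 + 0.0000·3 + 0.4851·(-1) = -1.9403; e_2·w_3 = 0.1160·(-2) + (-0.0870)·0 + (-0.9856)·3 + (-0.0870)·(-1) = -3.1018.
u_3 = w_3 + 1.9403·e_1 + 3.1018·e_2 = (-0.2286, 0.6714, -0.0571, -0.3286).
‖u_3‖ = 0.7838, so e_3 = (-0.2916, 0.8567, -0.0729, -0.4192).
Qᵀb = (0.4851, 1.8843, 3.5543).
Back-substitute: x_3 = 3.5543/0.7838 = 4.5349.
x_2 = (1.8843 + 3.1018·4.5349)/4.0584 = 3.9302.
x_1 = (0.4851 − 0.7276·3.9302 + 1.9403·4.5349)/4.1231 = 1.5581.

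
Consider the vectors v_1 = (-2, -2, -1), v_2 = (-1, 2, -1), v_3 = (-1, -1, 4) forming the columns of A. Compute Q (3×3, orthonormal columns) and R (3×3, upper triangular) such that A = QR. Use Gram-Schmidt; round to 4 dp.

Q = [[-0.6667, -0.5037, -0.5494], [-0.6667, 0.7326, 0.1374], [-0.3333, -0.4579, 0.8242]], R = [[3.0000, -0.3333, 0.0000], [0.0000, 2.4267, -2.0604], [0.0000, 0.0000, 3.7087]]

v_1 = (-2, -2, -1); ‖v_1‖ = 3.0000, so e_1 = (-0.6667, -0.6667, -0.3333).
e_1·v_2 = (-0.6667)·(-1) + (-0.6667)·2 + (-0.3333)·(-1) = -0.3333.
u_2 = v_2 + 0.3333·e_1 = (-1.2222, 1.7778, -1.1111).
‖u_2‖ = 2.4267, so e_2 = (-0.5037, 0.7326, -0.4579).
e_1·v_3 = (-0.6667)·(-1) + (-0.6667)·(-1) + (-0.3333)·4 = 0.0000; e_2·v_3 = (-0.5037)·(-1) + 0.7326·(-1) + (-0.4579)·4 = -2.0604.
u_3 = v_3 + 0.0000·e_1 + 2.0604·e_2 = (-2.0377, 0.5094, 3.0566).
‖u_3‖ = 3.7087, so e_3 = (-0.5494, 0.1374, 0.8242).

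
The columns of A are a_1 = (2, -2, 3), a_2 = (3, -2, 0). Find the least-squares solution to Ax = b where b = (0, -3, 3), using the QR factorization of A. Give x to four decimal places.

e_1 = a_1/‖a_1‖ = (2, -2, 3)/4.1231 = (0.4851, -0.4851, 0.7276).
r_{12} = e_1·a_2 = 2.4254.
u_2 = a_2 − 2.4254·e_1 = (1.8235, -0.8235, -1.7647).
‖u_2‖ = 2.6679, so e_2 = (0.6835, -0.3087, -0.6615).
Qᵀb = (3.6380, -1.0583).
Back-substitute: x_2 = -1.0583/2.6679 = -0.3967.
x_1 = (3.6380 − 2.4254·(-0.3967))/4.1231 = 1.1157.

x = (1.1157, -0.3967)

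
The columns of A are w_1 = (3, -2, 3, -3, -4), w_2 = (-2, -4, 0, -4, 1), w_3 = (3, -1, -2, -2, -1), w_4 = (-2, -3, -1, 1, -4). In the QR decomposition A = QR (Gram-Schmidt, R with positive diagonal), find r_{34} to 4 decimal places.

r_{34} = -0.6643

w_1 = (3, -2, 3, -3, -4); ‖w_1‖ = 6.8557, so e_1 = (0.4376, -0.2917, 0.4376, -0.4376, -0.5835).
e_1·w_2 = 0.4376·(-2) + (-0.2917)·(-4) + 0.4376·0 + (-0.4376)·(-4) + (-0.5835)·1 = 1.4586.
u_2 = w_2 − 1.4586·e_1 = (-2.6383, -3.5745, -0.6383, -3.3617, 1.8511).
‖u_2‖ = 5.9053, so e_2 = (-0.4468, -0.6053, -0.1081, -0.5693, 0.3135).
e_1·w_3 = 0.4376·3 + (-0.2917)·(-1) + 0.4376·(-2) + (-0.4376)·(-2) + (-0.5835)·(-1) = 2.1880; e_2·w_3 = (-0.4468)·3 + (-0.6053)·(-1) + (-0.1081)·(-2) + (-0.5693)·(-2) + 0.3135·(-1) = 0.3063.
u_3 = w_3 − 2.1880·e_1 − 0.3063·e_2 = (2.1794, -0.1763, -2.9243, -0.8682, 0.1806).
‖u_3‖ = 3.7575, so e_3 = (0.5800, -0.0469, -0.7783, -0.2311, 0.0481).
r_{34} = e_3·w_4 = -0.6643.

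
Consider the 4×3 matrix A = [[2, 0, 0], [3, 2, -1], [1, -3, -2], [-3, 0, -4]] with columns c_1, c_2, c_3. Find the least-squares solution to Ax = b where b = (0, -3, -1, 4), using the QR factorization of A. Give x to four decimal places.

x = (-0.8909, 0.0474, -0.2359)

c_1 = (2, 3, 1, -3); ‖c_1‖ = 4.7958, so e_1 = (0.4170, 0.6255, 0.2085, -0.6255).
e_1·c_2 = 0.4170·0 + 0.6255·2 + 0.2085·(-3) + (-0.6255)·0 = 0.6255.
u_2 = c_2 − 0.6255·e_1 = (-0.2609, 1.6087, -3.1304, 0.3913).
‖u_2‖ = 3.5509, so e_2 = (-0.0735, 0.4530, -0.8816, 0.1102).
e_1·c_3 = 0.4170·0 + 0.6255·(-1) + 0.2085·(-2) + (-0.6255)·(-4) = 1.4596; e_2·c_3 = (-0.0735)·0 + 0.4530·(-1) + (-0.8816)·(-2) + 0.1102·(-4) = 0.8694.
u_3 = c_3 − 1.4596·e_1 − 0.8694·e_2 = (-0.5448, -2.3069, -1.5379, -3.1828).
‖u_3‖ = 4.2560, so e_3 = (-0.1280, -0.5420, -0.3614, -0.7478).
Qᵀb = (-4.5873, -0.0367, -1.0038).
Back-substitute: x_3 = -1.0038/4.2560 = -0.2359.
x_2 = (-0.0367 − 0.8694·(-0.2359))/3.5509 = 0.0474.
x_1 = (-4.5873 − 0.6255·0.0474 − 1.4596·(-0.2359))/4.7958 = -0.8909.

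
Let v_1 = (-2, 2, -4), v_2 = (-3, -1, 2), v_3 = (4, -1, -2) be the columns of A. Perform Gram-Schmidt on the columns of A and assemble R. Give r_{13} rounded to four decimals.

r_{13} = -0.4082

v_1 = (-2, 2, -4); ‖v_1‖ = 4.8990, so q_1 = (-0.4082, 0.4082, -0.8165).
r_{13} = q_1·v_3 = -0.4082.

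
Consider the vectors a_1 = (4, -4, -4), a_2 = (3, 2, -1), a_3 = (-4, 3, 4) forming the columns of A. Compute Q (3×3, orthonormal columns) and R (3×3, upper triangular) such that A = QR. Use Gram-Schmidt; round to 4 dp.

Q = [[0.5774, 0.6556, 0.4867], [-0.5774, 0.7493, -0.3244], [-0.5774, -0.0937, 0.8111]], R = [[6.9282, 1.1547, -6.3509], [0.0000, 3.5590, -0.7493], [0.0000, 0.0000, 0.3244]]

a_1 = (4, -4, -4); ‖a_1‖ = 6.9282, so q_1 = (0.5774, -0.5774, -0.5774).
q_1·a_2 = 0.5774·3 + (-0.5774)·2 + (-0.5774)·(-1) = 1.1547.
u_2 = a_2 − 1.1547·q_1 = (2.3333, 2.6667, -0.3333).
‖u_2‖ = 3.5590, so q_2 = (0.6556, 0.7493, -0.0937).
q_1·a_3 = 0.5774·(-4) + (-0.5774)·3 + (-0.5774)·4 = -6.3509; q_2·a_3 = 0.6556·(-4) + 0.7493·3 + (-0.0937)·4 = -0.7493.
u_3 = a_3 + 6.3509·q_1 + 0.7493·q_2 = (0.1579, -0.1053, 0.2632).
‖u_3‖ = 0.3244, so q_3 = (0.4867, -0.3244, 0.8111).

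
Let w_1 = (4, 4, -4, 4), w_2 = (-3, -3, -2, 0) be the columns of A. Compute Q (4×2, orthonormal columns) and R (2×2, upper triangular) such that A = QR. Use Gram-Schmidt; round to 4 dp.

Q = [[0.5000, -0.4714], [0.5000, -0.4714], [-0.5000, -0.7071], [0.5000, 0.2357]], R = [[8.0000, -2.0000], [0.0000, 4.2426]]

w_1 = (4, 4, -4, 4); ‖w_1‖ = 8.0000, so q_1 = (0.5000, 0.5000, -0.5000, 0.5000).
q_1·w_2 = 0.5000·(-3) + 0.5000·(-3) + (-0.5000)·(-2) + 0.5000·0 = -2.0000.
u_2 = w_2 + 2.0000·q_1 = (-2.0000, -2.0000, -3.0000, 1.0000).
‖u_2‖ = 4.2426, so q_2 = (-0.4714, -0.4714, -0.7071, 0.2357).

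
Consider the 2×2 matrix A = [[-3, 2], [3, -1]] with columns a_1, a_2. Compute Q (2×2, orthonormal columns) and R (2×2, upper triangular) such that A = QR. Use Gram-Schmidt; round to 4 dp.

e_1 = a_1/‖a_1‖ = (-3, 3)/4.2426 = (-0.7071, 0.7071).
r_{12} = e_1·a_2 = -2.1213.
u_2 = a_2 + 2.1213·e_1 = (0.5000, 0.5000).
‖u_2‖ = 0.7071, so e_2 = (0.7071, 0.7071).

Q = [[-0.7071, 0.7071], [0.7071, 0.7071]], R = [[4.2426, -2.1213], [0.0000, 0.7071]]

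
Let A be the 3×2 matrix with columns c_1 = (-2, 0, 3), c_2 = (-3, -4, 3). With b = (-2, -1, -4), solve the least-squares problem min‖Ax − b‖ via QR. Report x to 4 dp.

c_1 = (-2, 0, 3); ‖c_1‖ = 3.6056, so e_1 = (-0.5547, 0.0000, 0.8321).
e_1·c_2 = (-0.5547)·(-3) + 0.0000·(-4) + 0.8321·3 = 4.1603.
u_2 = c_2 − 4.1603·e_1 = (-0.6923, -4.0000, -0.4615).
‖u_2‖ = 4.0856, so e_2 = (-0.1694, -0.9790, -0.1130).
Qᵀb = (-2.2188, 1.7698).
Back-substitute: x_2 = 1.7698/4.0856 = 0.4332.
x_1 = (-2.2188 − 4.1603·0.4332)/3.6056 = -1.1152.

x = (-1.1152, 0.4332)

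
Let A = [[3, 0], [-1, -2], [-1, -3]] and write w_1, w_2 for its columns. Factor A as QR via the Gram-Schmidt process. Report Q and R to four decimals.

w_1 = (3, -1, -1); ‖w_1‖ = 3.3166, so e_1 = (0.9045, -0.3015, -0.3015).
e_1·w_2 = 0.9045·0 + (-0.3015)·(-2) + (-0.3015)·(-3) = 1.5076.
u_2 = w_2 − 1.5076·e_1 = (-1.3636, -1.5455, -2.5455).
‖u_2‖ = 3.2753, so e_2 = (-0.4163, -0.4719, -0.7772).

Q = [[0.9045, -0.4163], [-0.3015, -0.4719], [-0.3015, -0.7772]], R = [[3.3166, 1.5076], [0.0000, 3.2753]]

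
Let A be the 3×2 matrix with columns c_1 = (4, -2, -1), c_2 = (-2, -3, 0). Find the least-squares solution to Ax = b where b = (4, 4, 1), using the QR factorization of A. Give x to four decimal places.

q_1 = c_1/‖c_1‖ = (4, -2, -1)/4.5826 = (0.8729, -0.4364, -0.2182).
r_{12} = q_1·c_2 = -0.4364.
u_2 = c_2 + 0.4364·q_1 = (-1.6190, -3.1905, -0.0952).
‖u_2‖ = 3.5790, so q_2 = (-0.4524, -0.8914, -0.0266).
Qᵀb = (1.5275, -5.4018).
Back-substitute: x_2 = -5.4018/3.5790 = -1.5093.
x_1 = (1.5275 + 0.4364·(-1.5093))/4.5826 = 0.1896.

x = (0.1896, -1.5093)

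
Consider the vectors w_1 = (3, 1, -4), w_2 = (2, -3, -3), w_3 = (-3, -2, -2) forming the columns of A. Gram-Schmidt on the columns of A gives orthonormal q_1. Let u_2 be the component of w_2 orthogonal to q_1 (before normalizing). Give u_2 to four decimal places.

q_1 = w_1/‖w_1‖ = (3, 1, -4)/5.0990 = (0.5883, 0.1961, -0.7845).
r_{12} = q_1·w_2 = 2.9417.
u_2 = w_2 − 2.9417·q_1 = (0.2692, -3.5769, -0.6923).

u_2 = (0.2692, -3.5769, -0.6923)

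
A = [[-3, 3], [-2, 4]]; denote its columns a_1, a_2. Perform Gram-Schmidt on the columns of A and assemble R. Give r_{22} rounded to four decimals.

a_1 = (-3, -2); ‖a_1‖ = 3.6056, so e_1 = (-0.8321, -0.5547).
e_1·a_2 = (-0.8321)·3 + (-0.5547)·4 = -4.7150.
u_2 = a_2 + 4.7150·e_1 = (-0.9231, 1.3846).
r_{22} = ‖u_2‖ = 1.6641.

r_{22} = 1.6641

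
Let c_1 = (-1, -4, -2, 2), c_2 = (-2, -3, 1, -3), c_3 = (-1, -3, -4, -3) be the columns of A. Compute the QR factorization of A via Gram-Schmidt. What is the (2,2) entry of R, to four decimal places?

r_{22} = 4.6433

c_1 = (-1, -4, -2, 2); ‖c_1‖ = 5.0000, so e_1 = (-0.2000, -0.8000, -0.4000, 0.4000).
e_1·c_2 = (-0.2000)·(-2) + (-0.8000)·(-3) + (-0.4000)·1 + 0.4000·(-3) = 1.2000.
u_2 = c_2 − 1.2000·e_1 = (-1.7600, -2.0400, 1.4800, -3.4800).
r_{22} = ‖u_2‖ = 4.6433.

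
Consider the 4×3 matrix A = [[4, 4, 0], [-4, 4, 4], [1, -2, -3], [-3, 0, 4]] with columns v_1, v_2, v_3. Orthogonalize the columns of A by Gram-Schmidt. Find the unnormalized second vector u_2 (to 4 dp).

v_1 = (4, -4, 1, -3); ‖v_1‖ = 6.4807, so e_1 = (0.6172, -0.6172, 0.1543, -0.4629).
e_1·v_2 = 0.6172·4 + (-0.6172)·4 + 0.1543·(-2) + (-0.4629)·0 = -0.3086.
u_2 = v_2 + 0.3086·e_1 = (4.1905, 3.8095, -1.9524, -0.1429).

u_2 = (4.1905, 3.8095, -1.9524, -0.1429)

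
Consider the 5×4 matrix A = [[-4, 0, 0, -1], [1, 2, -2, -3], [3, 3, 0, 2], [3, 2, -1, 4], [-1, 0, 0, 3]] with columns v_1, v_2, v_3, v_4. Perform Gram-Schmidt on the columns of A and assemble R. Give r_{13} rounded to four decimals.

r_{13} = -0.8333

q_1 = v_1/‖v_1‖ = (-4, 1, 3, 3, -1)/6.0000 = (-0.6667, 0.1667, 0.5000, 0.5000, -0.1667).
r_{13} = q_1·v_3 = -0.8333.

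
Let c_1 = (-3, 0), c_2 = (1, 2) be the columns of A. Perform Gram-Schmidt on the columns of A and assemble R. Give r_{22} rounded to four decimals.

r_{22} = 2.0000

q_1 = c_1/‖c_1‖ = (-3, 0)/3.0000 = (-1.0000, 0.0000).
r_{12} = q_1·c_2 = -1.0000.
u_2 = c_2 + 1.0000·q_1 = (0.0000, 2.0000).
r_{22} = ‖u_2‖ = 2.0000.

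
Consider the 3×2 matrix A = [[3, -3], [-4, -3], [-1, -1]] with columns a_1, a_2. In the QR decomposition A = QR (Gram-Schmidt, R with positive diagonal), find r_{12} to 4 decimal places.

q_1 = a_1/‖a_1‖ = (3, -4, -1)/5.0990 = (0.5883, -0.7845, -0.1961).
r_{12} = q_1·a_2 = 0.7845.

r_{12} = 0.7845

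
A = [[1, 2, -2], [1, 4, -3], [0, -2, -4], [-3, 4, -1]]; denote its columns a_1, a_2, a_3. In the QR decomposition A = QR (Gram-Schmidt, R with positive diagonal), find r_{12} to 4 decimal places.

r_{12} = -1.8091

q_1 = a_1/‖a_1‖ = (1, 1, 0, -3)/3.3166 = (0.3015, 0.3015, 0.0000, -0.9045).
r_{12} = q_1·a_2 = -1.8091.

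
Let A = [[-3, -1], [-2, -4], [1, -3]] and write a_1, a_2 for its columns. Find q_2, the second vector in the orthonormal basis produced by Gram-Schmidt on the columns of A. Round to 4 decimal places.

q_2 = (0.1543, -0.6172, -0.7715)

a_1 = (-3, -2, 1); ‖a_1‖ = 3.7417, so q_1 = (-0.8018, -0.5345, 0.2673).
q_1·a_2 = (-0.8018)·(-1) + (-0.5345)·(-4) + 0.2673·(-3) = 2.1381.
u_2 = a_2 − 2.1381·q_1 = (0.7143, -2.8571, -3.5714).
‖u_2‖ = 4.6291, so q_2 = (0.1543, -0.6172, -0.7715).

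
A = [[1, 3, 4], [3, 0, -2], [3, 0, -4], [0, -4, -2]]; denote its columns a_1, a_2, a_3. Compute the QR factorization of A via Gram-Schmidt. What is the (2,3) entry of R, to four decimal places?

a_1 = (1, 3, 3, 0); ‖a_1‖ = 4.3589, so q_1 = (0.2294, 0.6882, 0.6882, 0.0000).
q_1·a_2 = 0.2294·3 + 0.6882·0 + 0.6882·0 + 0.0000·(-4) = 0.6882.
u_2 = a_2 − 0.6882·q_1 = (2.8421, -0.4737, -0.4737, -4.0000).
‖u_2‖ = 4.9524, so q_2 = (0.5739, -0.0956, -0.0956, -0.8077).
r_{23} = q_2·a_3 = 4.4848.

r_{23} = 4.4848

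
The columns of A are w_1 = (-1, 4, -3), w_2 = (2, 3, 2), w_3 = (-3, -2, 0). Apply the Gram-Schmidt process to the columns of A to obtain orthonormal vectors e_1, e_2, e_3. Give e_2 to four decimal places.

w_1 = (-1, 4, -3); ‖w_1‖ = 5.0990, so e_1 = (-0.1961, 0.7845, -0.5883).
e_1·w_2 = (-0.1961)·2 + 0.7845·3 + (-0.5883)·2 = 0.7845.
u_2 = w_2 − 0.7845·e_1 = (2.1538, 2.3846, 2.4615).
‖u_2‖ = 4.0478, so e_2 = (0.5321, 0.5891, 0.6081).

e_2 = (0.5321, 0.5891, 0.6081)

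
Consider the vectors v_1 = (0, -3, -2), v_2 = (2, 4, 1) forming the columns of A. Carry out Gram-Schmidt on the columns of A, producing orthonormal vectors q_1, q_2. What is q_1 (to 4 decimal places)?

q_1 = (0.0000, -0.8321, -0.5547)

v_1 = (0, -3, -2); ‖v_1‖ = 3.6056, so q_1 = (0.0000, -0.8321, -0.5547).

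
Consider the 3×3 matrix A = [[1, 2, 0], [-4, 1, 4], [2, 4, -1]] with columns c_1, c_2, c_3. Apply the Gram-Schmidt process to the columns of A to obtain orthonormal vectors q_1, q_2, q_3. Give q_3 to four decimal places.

q_3 = (0.8944, 0.0000, -0.4472)

c_1 = (1, -4, 2); ‖c_1‖ = 4.5826, so q_1 = (0.2182, -0.8729, 0.4364).
q_1·c_2 = 0.2182·2 + (-0.8729)·1 + 0.4364·4 = 1.3093.
u_2 = c_2 − 1.3093·q_1 = (1.7143, 2.1429, 3.4286).
‖u_2‖ = 4.3916, so q_2 = (0.3904, 0.4880, 0.7807).
q_1·c_3 = 0.2182·0 + (-0.8729)·4 + 0.4364·(-1) = -3.9279; q_2·c_3 = 0.3904·0 + 0.4880·4 + 0.7807·(-1) = 1.1711.
u_3 = c_3 + 3.9279·q_1 − 1.1711·q_2 = (0.4000, 0.0000, -0.2000).
‖u_3‖ = 0.4472, so q_3 = (0.8944, 0.0000, -0.4472).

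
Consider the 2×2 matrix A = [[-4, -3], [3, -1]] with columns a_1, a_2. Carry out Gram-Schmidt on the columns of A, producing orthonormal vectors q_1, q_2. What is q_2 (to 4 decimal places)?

q_2 = (-0.6000, -0.8000)

a_1 = (-4, 3); ‖a_1‖ = 5.0000, so q_1 = (-0.8000, 0.6000).
q_1·a_2 = (-0.8000)·(-3) + 0.6000·(-1) = 1.8000.
u_2 = a_2 − 1.8000·q_1 = (-1.5600, -2.0800).
‖u_2‖ = 2.6000, so q_2 = (-0.6000, -0.8000).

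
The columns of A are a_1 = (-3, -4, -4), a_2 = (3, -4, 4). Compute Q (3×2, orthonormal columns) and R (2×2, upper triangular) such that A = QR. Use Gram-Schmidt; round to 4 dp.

Q = [[-0.4685, 0.3748], [-0.6247, -0.7809], [-0.6247, 0.4998]], R = [[6.4031, -1.4056], [0.0000, 6.2470]]

a_1 = (-3, -4, -4); ‖a_1‖ = 6.4031, so q_1 = (-0.4685, -0.6247, -0.6247).
q_1·a_2 = (-0.4685)·3 + (-0.6247)·(-4) + (-0.6247)·4 = -1.4056.
u_2 = a_2 + 1.4056·q_1 = (2.3415, -4.8780, 3.1220).
‖u_2‖ = 6.2470, so q_2 = (0.3748, -0.7809, 0.4998).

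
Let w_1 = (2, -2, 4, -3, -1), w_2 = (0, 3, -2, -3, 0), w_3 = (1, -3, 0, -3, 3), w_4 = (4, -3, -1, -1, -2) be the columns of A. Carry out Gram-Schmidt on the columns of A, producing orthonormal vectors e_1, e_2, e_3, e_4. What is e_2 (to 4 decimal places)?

e_1 = w_1/‖w_1‖ = (2, -2, 4, -3, -1)/5.8310 = (0.3430, -0.3430, 0.6860, -0.5145, -0.1715).
r_{12} = e_1·w_2 = -0.8575.
u_2 = w_2 + 0.8575·e_1 = (0.2941, 2.7059, -1.4118, -3.4412, -0.1471).
‖u_2‖ = 4.6114, so e_2 = (0.0638, 0.5868, -0.3061, -0.7462, -0.0319).

e_2 = (0.0638, 0.5868, -0.3061, -0.7462, -0.0319)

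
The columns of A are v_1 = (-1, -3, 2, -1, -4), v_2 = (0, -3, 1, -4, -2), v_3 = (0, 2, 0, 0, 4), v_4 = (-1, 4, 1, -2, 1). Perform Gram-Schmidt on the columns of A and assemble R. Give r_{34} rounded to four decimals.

v_1 = (-1, -3, 2, -1, -4); ‖v_1‖ = 5.5678, so q_1 = (-0.1796, -0.5388, 0.3592, -0.1796, -0.7184).
q_1·v_2 = (-0.1796)·0 + (-0.5388)·(-3) + 0.3592·1 + (-0.1796)·(-4) + (-0.7184)·(-2) = 4.1309.
u_2 = v_2 − 4.1309·q_1 = (0.7419, -0.7742, -0.4839, -3.2581, 0.9677).
‖u_2‖ = 3.5966, so q_2 = (0.2063, -0.2153, -0.1345, -0.9059, 0.2691).
q_1·v_3 = (-0.1796)·0 + (-0.5388)·2 + 0.3592·0 + (-0.1796)·0 + (-0.7184)·4 = -3.9513; q_2·v_3 = 0.2063·0 + (-0.2153)·2 + (-0.1345)·0 + (-0.9059)·0 + 0.2691·4 = 0.6458.
u_3 = v_3 + 3.9513·q_1 − 0.6458·q_2 = (-0.8429, 0.0100, 1.5062, -0.1247, 0.9875).
‖u_3‖ = 1.9925, so q_3 = (-0.4230, 0.0050, 0.7560, -0.0626, 0.4956).
r_{34} = q_3·v_4 = 1.8198.

r_{34} = 1.8198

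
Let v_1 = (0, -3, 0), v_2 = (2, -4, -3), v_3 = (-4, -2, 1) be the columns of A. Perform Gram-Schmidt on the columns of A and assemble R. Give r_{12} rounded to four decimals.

v_1 = (0, -3, 0); ‖v_1‖ = 3.0000, so e_1 = (0.0000, -1.0000, 0.0000).
r_{12} = e_1·v_2 = 4.0000.

r_{12} = 4.0000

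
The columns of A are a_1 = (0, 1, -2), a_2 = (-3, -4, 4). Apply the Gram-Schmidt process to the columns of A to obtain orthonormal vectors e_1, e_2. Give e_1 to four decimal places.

a_1 = (0, 1, -2); ‖a_1‖ = 2.2361, so e_1 = (0.0000, 0.4472, -0.8944).

e_1 = (0.0000, 0.4472, -0.8944)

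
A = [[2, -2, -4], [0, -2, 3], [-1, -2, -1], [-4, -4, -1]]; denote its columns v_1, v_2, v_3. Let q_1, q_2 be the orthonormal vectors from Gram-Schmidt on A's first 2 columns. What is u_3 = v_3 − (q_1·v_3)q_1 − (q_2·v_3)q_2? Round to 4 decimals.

u_3 = (-1.9286, 4.0714, -0.4286, -0.8571)

v_1 = (2, 0, -1, -4); ‖v_1‖ = 4.5826, so q_1 = (0.4364, 0.0000, -0.2182, -0.8729).
q_1·v_2 = 0.4364·(-2) + 0.0000·(-2) + (-0.2182)·(-2) + (-0.8729)·(-4) = 3.0551.
u_2 = v_2 − 3.0551·q_1 = (-3.3333, -2.0000, -1.3333, -1.3333).
‖u_2‖ = 4.3205, so q_2 = (-0.7715, -0.4629, -0.3086, -0.3086).
q_1·v_3 = 0.4364·(-4) + 0.0000·3 + (-0.2182)·(-1) + (-0.8729)·(-1) = -0.6547; q_2·v_3 = (-0.7715)·(-4) + (-0.4629)·3 + (-0.3086)·(-1) + (-0.3086)·(-1) = 2.3146.
u_3 = v_3 + 0.6547·q_1 − 2.3146·q_2 = (-1.9286, 4.0714, -0.4286, -0.8571).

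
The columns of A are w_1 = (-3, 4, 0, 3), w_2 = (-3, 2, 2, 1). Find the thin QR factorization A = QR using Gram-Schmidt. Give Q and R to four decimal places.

w_1 = (-3, 4, 0, 3); ‖w_1‖ = 5.8310, so e_1 = (-0.5145, 0.6860, 0.0000, 0.5145).
e_1·w_2 = (-0.5145)·(-3) + 0.6860·2 + 0.0000·2 + 0.5145·1 = 3.4300.
u_2 = w_2 − 3.4300·e_1 = (-1.2353, -0.3529, 2.0000, -0.7647).
‖u_2‖ = 2.4971, so e_2 = (-0.4947, -0.1413, 0.8009, -0.3062).

Q = [[-0.5145, -0.4947], [0.6860, -0.1413], [0.0000, 0.8009], [0.5145, -0.3062]], R = [[5.8310, 3.4300], [0.0000, 2.4971]]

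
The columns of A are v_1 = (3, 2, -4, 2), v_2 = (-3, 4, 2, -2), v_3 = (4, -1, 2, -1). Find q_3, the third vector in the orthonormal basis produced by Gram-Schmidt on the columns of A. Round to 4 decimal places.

v_1 = (3, 2, -4, 2); ‖v_1‖ = 5.7446, so q_1 = (0.5222, 0.3482, -0.6963, 0.3482).
q_1·v_2 = 0.5222·(-3) + 0.3482·4 + (-0.6963)·2 + 0.3482·(-2) = -2.2630.
u_2 = v_2 + 2.2630·q_1 = (-1.8182, 4.7879, 0.4242, -1.2121).
‖u_2‖ = 5.2800, so q_2 = (-0.3444, 0.9068, 0.0803, -0.2296).
q_1·v_3 = 0.5222·4 + 0.3482·(-1) + (-0.6963)·2 + 0.3482·(-1) = 0.0000; q_2·v_3 = (-0.3444)·4 + 0.9068·(-1) + 0.0803·2 + (-0.2296)·(-1) = -1.8939.
u_3 = v_3 + 0.0000·q_1 + 1.8939·q_2 = (3.3478, 0.7174, 2.1522, -1.4348).
‖u_3‖ = 4.2910, so q_3 = (0.7802, 0.1672, 0.5016, -0.3344).

q_3 = (0.7802, 0.1672, 0.5016, -0.3344)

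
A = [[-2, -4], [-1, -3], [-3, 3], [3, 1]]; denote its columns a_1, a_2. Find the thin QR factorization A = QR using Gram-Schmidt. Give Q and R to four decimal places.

a_1 = (-2, -1, -3, 3); ‖a_1‖ = 4.7958, so e_1 = (-0.4170, -0.2085, -0.6255, 0.6255).
e_1·a_2 = (-0.4170)·(-4) + (-0.2085)·(-3) + (-0.6255)·3 + 0.6255·1 = 1.0426.
u_2 = a_2 − 1.0426·e_1 = (-3.5652, -2.7826, 3.6522, 0.3478).
‖u_2‖ = 5.8235, so e_2 = (-0.6122, -0.4778, 0.6271, 0.0597).

Q = [[-0.4170, -0.6122], [-0.2085, -0.4778], [-0.6255, 0.6271], [0.6255, 0.0597]], R = [[4.7958, 1.0426], [0.0000, 5.8235]]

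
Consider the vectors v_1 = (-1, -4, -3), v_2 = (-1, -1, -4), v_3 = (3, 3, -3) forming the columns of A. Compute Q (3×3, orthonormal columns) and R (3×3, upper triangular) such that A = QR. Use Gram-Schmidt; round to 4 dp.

v_1 = (-1, -4, -3); ‖v_1‖ = 5.0990, so q_1 = (-0.1961, -0.7845, -0.5883).
q_1·v_2 = (-0.1961)·(-1) + (-0.7845)·(-1) + (-0.5883)·(-4) = 3.3340.
u_2 = v_2 − 3.3340·q_1 = (-0.3462, 1.6154, -2.0385).
‖u_2‖ = 2.6239, so q_2 = (-0.1319, 0.6157, -0.7769).
q_1·v_3 = (-0.1961)·3 + (-0.7845)·3 + (-0.5883)·(-3) = -1.1767; q_2·v_3 = (-0.1319)·3 + 0.6157·3 + (-0.7769)·(-3) = 3.7819.
u_3 = v_3 + 1.1767·q_1 − 3.7819·q_2 = (3.2682, -0.2514, -0.7542).
‖u_3‖ = 3.3635, so q_3 = (0.9717, -0.0747, -0.2242).

Q = [[-0.1961, -0.1319, 0.9717], [-0.7845, 0.6157, -0.0747], [-0.5883, -0.7769, -0.2242]], R = [[5.0990, 3.3340, -1.1767], [0.0000, 2.6239, 3.7819], [0.0000, 0.0000, 3.3635]]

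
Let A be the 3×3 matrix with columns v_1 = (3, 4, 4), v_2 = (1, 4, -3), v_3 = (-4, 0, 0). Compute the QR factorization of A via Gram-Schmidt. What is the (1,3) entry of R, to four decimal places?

v_1 = (3, 4, 4); ‖v_1‖ = 6.4031, so q_1 = (0.4685, 0.6247, 0.6247).
r_{13} = q_1·v_3 = -1.8741.

r_{13} = -1.8741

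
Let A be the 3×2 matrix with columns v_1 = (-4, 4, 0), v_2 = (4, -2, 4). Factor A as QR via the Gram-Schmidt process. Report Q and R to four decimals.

Q = [[-0.7071, 0.2357], [0.7071, 0.2357], [0.0000, 0.9428]], R = [[5.6569, -4.2426], [0.0000, 4.2426]]

v_1 = (-4, 4, 0); ‖v_1‖ = 5.6569, so q_1 = (-0.7071, 0.7071, 0.0000).
q_1·v_2 = (-0.7071)·4 + 0.7071·(-2) + 0.0000·4 = -4.2426.
u_2 = v_2 + 4.2426·q_1 = (1.0000, 1.0000, 4.0000).
‖u_2‖ = 4.2426, so q_2 = (0.2357, 0.2357, 0.9428).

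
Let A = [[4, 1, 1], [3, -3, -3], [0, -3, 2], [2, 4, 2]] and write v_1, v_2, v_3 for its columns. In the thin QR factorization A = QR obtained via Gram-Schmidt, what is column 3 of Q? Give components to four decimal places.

e_1 = v_1/‖v_1‖ = (4, 3, 0, 2)/5.3852 = (0.7428, 0.5571, 0.0000, 0.3714).
r_{12} = e_1·v_2 = 0.5571.
u_2 = v_2 − 0.5571·e_1 = (0.5862, -3.3103, -3.0000, 3.7931).
‖u_2‖ = 5.8898, so e_2 = (0.0995, -0.5620, -0.5094, 0.6440).
r_{13} = e_1·v_3 = -0.1857; r_{23} = e_2·v_3 = 2.0550.
u_3 = v_3 + 0.1857·e_1 − 2.0550·e_2 = (0.9334, -1.7416, 3.0467, 0.7455).
‖u_3‖ = 3.7071, so e_3 = (0.2518, -0.4698, 0.8219, 0.2011).

e_3 = (0.2518, -0.4698, 0.8219, 0.2011)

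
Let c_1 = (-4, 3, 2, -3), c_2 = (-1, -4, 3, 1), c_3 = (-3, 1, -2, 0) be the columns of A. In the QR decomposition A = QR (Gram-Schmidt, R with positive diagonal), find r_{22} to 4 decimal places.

r_{22} = 5.1325

c_1 = (-4, 3, 2, -3); ‖c_1‖ = 6.1644, so q_1 = (-0.6489, 0.4867, 0.3244, -0.4867).
q_1·c_2 = (-0.6489)·(-1) + 0.4867·(-4) + 0.3244·3 + (-0.4867)·1 = -0.8111.
u_2 = c_2 + 0.8111·q_1 = (-1.5263, -3.6053, 3.2632, 0.6053).
r_{22} = ‖u_2‖ = 5.1325.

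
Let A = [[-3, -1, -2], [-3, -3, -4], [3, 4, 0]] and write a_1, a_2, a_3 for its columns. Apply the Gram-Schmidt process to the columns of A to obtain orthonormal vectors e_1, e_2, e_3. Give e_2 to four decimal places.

e_2 = (0.7715, -0.1543, 0.6172)

a_1 = (-3, -3, 3); ‖a_1‖ = 5.1962, so e_1 = (-0.5774, -0.5774, 0.5774).
e_1·a_2 = (-0.5774)·(-1) + (-0.5774)·(-3) + 0.5774·4 = 4.6188.
u_2 = a_2 − 4.6188·e_1 = (1.6667, -0.3333, 1.3333).
‖u_2‖ = 2.1602, so e_2 = (0.7715, -0.1543, 0.6172).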